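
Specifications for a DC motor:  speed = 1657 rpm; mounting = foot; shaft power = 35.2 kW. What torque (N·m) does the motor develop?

ω = 2π × 1657/60 = 173.5 rad/s
τ = P/ω = 35200/173.5 = 203 N·m

203 N·m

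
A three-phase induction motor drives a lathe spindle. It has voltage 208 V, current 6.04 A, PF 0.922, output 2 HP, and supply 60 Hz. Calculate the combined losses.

514 W

P_in = √3·V·I·cosφ = 1.732×208×6.04×0.922 = 2006 W
P_out = 2×746 = 1492 W
Losses = P_in − P_out = 2006 − 1492 = 514 W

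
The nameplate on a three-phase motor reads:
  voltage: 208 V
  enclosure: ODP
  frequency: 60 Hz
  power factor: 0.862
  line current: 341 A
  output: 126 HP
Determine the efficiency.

P_out = 126 × 746 = 93996 W
P_in = √3·V_L·I_L·cosφ = 1.732 × 208 × 341 × 0.862 = 105894 W
η = P_out / P_in = 93996 / 105894 = 0.888 = 88.8%

88.8 %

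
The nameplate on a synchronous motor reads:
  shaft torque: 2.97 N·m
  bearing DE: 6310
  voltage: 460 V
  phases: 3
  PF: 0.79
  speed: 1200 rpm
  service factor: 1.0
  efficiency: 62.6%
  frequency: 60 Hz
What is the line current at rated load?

0.947 A

ω = 2π×1200/60 = 125.7 rad/s; P_out = τω = 2.97 × 125.7 = 373 W
P_in = P_out / η = 373 / 0.626 = 596 W
I_L = P_in / (√3·V_L·cosφ) = 596 / (1.732 × 460 × 0.79) = 0.947 A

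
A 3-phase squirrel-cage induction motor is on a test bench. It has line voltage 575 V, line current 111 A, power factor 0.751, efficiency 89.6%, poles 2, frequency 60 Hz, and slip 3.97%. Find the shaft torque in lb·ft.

P_in = √3·V·I·cosφ = 1.732 × 575 × 111 × 0.751 = 83019 W
P_out = η·P_in = 0.896 × 83019 = 74385 W
n_s = 120×60/2 = 3600 rpm; n = 3600×(1−0.0397) = 3457 rpm
ω = 2π×3457/60 = 362 rad/s
τ = P_out/ω = 74385/362 = 205.5 N·m
In lb·ft: 205.5/1.356 = 152 lb·ft

152 lb·ft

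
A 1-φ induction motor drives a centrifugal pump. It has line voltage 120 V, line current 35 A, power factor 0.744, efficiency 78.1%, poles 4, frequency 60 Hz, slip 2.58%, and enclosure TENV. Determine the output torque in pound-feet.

9.8 lb·ft

P_in = V·I·cosφ = 120 × 35 × 0.744 = 3125 W
P_out = η·P_in = 0.781 × 3125 = 2441 W
n_s = 120×60/4 = 1800 rpm; n = 1800×(1−0.0258) = 1754 rpm
ω = 2π×1754/60 = 183.7 rad/s
τ = P_out/ω = 2441/183.7 = 13.29 N·m
In lb·ft: 13.29/1.356 = 9.8 lb·ft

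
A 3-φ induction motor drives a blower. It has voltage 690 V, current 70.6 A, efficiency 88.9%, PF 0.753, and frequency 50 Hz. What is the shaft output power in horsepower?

P_in = √3·V·I·cosφ = 1.732 × 690 × 70.6 × 0.753 = 63533 W
P_out = η·P_in = 0.889 × 63533 = 56481 W
= 56481/746 = 75.7 HP

75.7 HP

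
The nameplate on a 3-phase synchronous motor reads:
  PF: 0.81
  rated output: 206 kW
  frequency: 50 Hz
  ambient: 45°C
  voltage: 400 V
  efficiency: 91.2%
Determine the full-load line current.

403 A

P_out = 206 kW = 206000 W
P_in = P_out / η = 206000 / 0.912 = 225877 W
I_L = P_in / (√3·V_L·cosφ) = 225877 / (1.732 × 400 × 0.81) = 403 A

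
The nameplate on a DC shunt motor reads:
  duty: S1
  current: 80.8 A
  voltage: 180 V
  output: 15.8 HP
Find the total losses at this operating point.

P_in = V·I = 180×80.8 = 14544 W
P_out = 15.8×746 = 11787 W
Losses = P_in − P_out = 14544 − 11787 = 2757 W

2.76 kW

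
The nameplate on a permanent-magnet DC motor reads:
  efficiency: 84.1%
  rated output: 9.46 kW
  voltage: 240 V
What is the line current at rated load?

P_out = 9.46 kW = 9460 W
P_in = P_out / η = 9460 / 0.841 = 11249 W
I = P_in / V = 11249 / 240 = 46.9 A

46.9 A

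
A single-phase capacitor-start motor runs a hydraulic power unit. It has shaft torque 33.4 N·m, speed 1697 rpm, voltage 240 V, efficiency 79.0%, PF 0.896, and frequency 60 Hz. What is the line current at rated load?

ω = 2π×1697/60 = 177.7 rad/s; P_out = τω = 33.4 × 177.7 = 5935 W
P_in = P_out / η = 5935 / 0.790 = 7513 W
I = P_in / (V·cosφ) = 7513 / (240 × 0.896) = 34.9 A

34.9 A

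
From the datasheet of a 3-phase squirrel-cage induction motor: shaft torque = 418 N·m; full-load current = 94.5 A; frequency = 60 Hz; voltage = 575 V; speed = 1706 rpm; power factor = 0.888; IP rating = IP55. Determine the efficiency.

89.4 %

ω = 2π × 1706/60 = 178.7 rad/s; P_out = τω = 418 × 178.7 = 74697 W
P_in = √3·V_L·I_L·cosφ = 1.732 × 575 × 94.5 × 0.888 = 83572 W
η = P_out / P_in = 74697 / 83572 = 0.894 = 89.4%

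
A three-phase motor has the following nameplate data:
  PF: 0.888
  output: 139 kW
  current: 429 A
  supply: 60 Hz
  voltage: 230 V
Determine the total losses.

P_in = √3·V·I·cosφ = 1.732×230×429×0.888 = 151756 W
P_out = 139000 W
Losses = P_in − P_out = 151756 − 139000 = 12756 W

12.8 kW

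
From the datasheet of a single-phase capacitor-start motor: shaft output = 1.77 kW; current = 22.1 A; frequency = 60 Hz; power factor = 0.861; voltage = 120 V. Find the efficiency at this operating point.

77.5 %

P_out = 1.77 kW = 1770 W
P_in = V·I·cosφ = 120 × 22.1 × 0.861 = 2283 W
η = P_out / P_in = 1770 / 2283 = 0.775 = 77.5%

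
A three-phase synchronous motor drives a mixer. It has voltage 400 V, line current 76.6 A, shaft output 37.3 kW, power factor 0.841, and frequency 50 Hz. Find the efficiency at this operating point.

P_out = 37.3 kW = 37300 W
P_in = √3·V_L·I_L·cosφ = 1.732 × 400 × 76.6 × 0.841 = 44631 W
η = P_out / P_in = 37300 / 44631 = 0.836 = 83.6%

83.6 %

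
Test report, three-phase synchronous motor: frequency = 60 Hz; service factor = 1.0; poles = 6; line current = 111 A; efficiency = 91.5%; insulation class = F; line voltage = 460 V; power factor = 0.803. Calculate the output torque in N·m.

P_in = √3·V·I·cosφ = 1.732 × 460 × 111 × 0.803 = 71014 W
P_out = η·P_in = 0.915 × 71014 = 64978 W
n = n_s = 120×60/6 = 1200 rpm (synchronous)
ω = 2π×1200/60 = 125.7 rad/s
τ = P_out/ω = 64978/125.7 = 517 N·m

517 N·m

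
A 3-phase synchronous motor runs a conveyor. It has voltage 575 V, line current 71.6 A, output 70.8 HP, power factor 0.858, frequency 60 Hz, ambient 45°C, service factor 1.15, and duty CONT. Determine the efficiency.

86.3 %

P_out = 70.8 × 746 = 52817 W
P_in = √3·V_L·I_L·cosφ = 1.732 × 575 × 71.6 × 0.858 = 61181 W
η = P_out / P_in = 52817 / 61181 = 0.863 = 86.3%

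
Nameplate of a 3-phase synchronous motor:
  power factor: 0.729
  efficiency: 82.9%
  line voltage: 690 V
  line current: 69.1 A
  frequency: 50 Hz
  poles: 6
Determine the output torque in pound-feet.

352 lb·ft

P_in = √3·V·I·cosφ = 1.732 × 690 × 69.1 × 0.729 = 60201 W
P_out = η·P_in = 0.829 × 60201 = 49907 W
n = n_s = 120×50/6 = 1000 rpm (synchronous)
ω = 2π×1000/60 = 104.7 rad/s
τ = P_out/ω = 49907/104.7 = 476.7 N·m
In lb·ft: 476.7/1.356 = 352 lb·ft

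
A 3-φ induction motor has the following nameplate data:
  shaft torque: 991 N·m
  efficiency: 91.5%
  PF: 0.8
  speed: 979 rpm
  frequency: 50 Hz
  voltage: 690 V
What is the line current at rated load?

ω = 2π×979/60 = 102.5 rad/s; P_out = τω = 991 × 102.5 = 101578 W
P_in = P_out / η = 101578 / 0.915 = 111014 W
I_L = P_in / (√3·V_L·cosφ) = 111014 / (1.732 × 690 × 0.8) = 116 A

116 A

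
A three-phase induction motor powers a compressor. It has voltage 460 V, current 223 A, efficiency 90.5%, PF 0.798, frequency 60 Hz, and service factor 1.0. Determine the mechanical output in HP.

P_in = √3·V·I·cosφ = 1.732 × 460 × 223 × 0.798 = 141780 W
P_out = η·P_in = 0.905 × 141780 = 128311 W
= 128311/746 = 172 HP

172 HP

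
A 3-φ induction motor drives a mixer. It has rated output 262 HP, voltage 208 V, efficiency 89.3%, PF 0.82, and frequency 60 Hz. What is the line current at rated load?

P_out = 262 × 746 = 195452 W
P_in = P_out / η = 195452 / 0.893 = 218871 W
I_L = P_in / (√3·V_L·cosφ) = 218871 / (1.732 × 208 × 0.82) = 741 A

741 A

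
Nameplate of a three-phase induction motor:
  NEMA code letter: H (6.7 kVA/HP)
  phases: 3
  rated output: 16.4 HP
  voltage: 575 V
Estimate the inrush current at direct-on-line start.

110 A

S_LR = 6.7 × 16.4 = 109.88 kVA
I_LR = S_LR/(√3·V_L) = 109880/(1.732×575) = 110 A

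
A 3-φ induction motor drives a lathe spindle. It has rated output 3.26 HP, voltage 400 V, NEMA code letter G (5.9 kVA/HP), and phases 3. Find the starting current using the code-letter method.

27.8 A

S_LR = 5.9 × 3.26 = 19.234 kVA
I_LR = S_LR/(√3·V_L) = 19234/(1.732×400) = 27.8 A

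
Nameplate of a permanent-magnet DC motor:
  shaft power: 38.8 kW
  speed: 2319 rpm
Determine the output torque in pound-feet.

ω = 2π × 2319/60 = 242.8 rad/s
τ = P/ω = 38800/242.8 = 159.8 N·m
In lb·ft: 159.8/1.356 = 118 lb·ft

118 lb·ft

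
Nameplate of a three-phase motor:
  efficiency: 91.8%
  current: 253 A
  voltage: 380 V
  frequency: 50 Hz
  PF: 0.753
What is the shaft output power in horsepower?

154 HP

P_in = √3·V·I·cosφ = 1.732 × 380 × 253 × 0.753 = 125385 W
P_out = η·P_in = 0.918 × 125385 = 115103 W
= 115103/746 = 154 HP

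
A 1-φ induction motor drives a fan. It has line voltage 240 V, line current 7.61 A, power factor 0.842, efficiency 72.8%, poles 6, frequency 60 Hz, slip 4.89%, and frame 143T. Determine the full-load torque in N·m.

9.37 N·m

P_in = V·I·cosφ = 240 × 7.61 × 0.842 = 1538 W
P_out = η·P_in = 0.728 × 1538 = 1120 W
n_s = 120×60/6 = 1200 rpm; n = 1200×(1−0.0489) = 1141 rpm
ω = 2π×1141/60 = 119.5 rad/s
τ = P_out/ω = 1120/119.5 = 9.37 N·m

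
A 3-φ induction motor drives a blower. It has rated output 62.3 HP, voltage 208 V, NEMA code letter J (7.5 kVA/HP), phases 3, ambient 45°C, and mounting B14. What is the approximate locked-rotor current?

S_LR = 7.5 × 62.3 = 467.25 kVA
I_LR = S_LR/(√3·V_L) = 467250/(1.732×208) = 1300 A

1300 A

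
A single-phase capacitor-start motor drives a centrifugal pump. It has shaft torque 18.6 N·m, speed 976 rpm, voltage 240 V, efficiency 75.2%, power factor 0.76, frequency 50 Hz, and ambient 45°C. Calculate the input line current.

ω = 2π×976/60 = 102.2 rad/s; P_out = τω = 18.6 × 102.2 = 1901 W
P_in = P_out / η = 1901 / 0.752 = 2528 W
I = P_in / (V·cosφ) = 2528 / (240 × 0.76) = 13.9 A

13.9 A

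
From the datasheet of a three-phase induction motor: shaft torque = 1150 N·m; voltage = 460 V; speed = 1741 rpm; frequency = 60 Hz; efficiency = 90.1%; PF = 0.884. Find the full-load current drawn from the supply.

ω = 2π×1741/60 = 182.3 rad/s; P_out = τω = 1150 × 182.3 = 209645 W
P_in = P_out / η = 209645 / 0.901 = 232680 W
I_L = P_in / (√3·V_L·cosφ) = 232680 / (1.732 × 460 × 0.884) = 330 A

330 A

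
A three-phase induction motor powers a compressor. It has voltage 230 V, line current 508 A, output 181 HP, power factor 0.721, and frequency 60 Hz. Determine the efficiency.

92.5 %

P_out = 181 × 746 = 135026 W
P_in = √3·V_L·I_L·cosφ = 1.732 × 230 × 508 × 0.721 = 145907 W
η = P_out / P_in = 135026 / 145907 = 0.925 = 92.5%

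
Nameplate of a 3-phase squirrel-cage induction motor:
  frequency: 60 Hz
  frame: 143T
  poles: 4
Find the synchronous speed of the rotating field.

n_s = 120f/p = 120×60/4 = 1800 rpm

1800 rpm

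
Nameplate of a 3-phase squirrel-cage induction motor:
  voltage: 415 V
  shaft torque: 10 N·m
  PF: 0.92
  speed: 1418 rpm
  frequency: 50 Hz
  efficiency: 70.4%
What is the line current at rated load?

3.19 A

ω = 2π×1418/60 = 148.5 rad/s; P_out = τω = 10 × 148.5 = 1485 W
P_in = P_out / η = 1485 / 0.704 = 2109 W
I_L = P_in / (√3·V_L·cosφ) = 2109 / (1.732 × 415 × 0.92) = 3.19 A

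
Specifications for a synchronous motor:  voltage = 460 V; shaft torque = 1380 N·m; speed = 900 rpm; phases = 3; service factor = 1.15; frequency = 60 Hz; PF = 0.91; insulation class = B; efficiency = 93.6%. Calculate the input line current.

ω = 2π×900/60 = 94.25 rad/s; P_out = τω = 1380 × 94.25 = 130065 W
P_in = P_out / η = 130065 / 0.936 = 138958 W
I_L = P_in / (√3·V_L·cosφ) = 138958 / (1.732 × 460 × 0.91) = 192 A

192 A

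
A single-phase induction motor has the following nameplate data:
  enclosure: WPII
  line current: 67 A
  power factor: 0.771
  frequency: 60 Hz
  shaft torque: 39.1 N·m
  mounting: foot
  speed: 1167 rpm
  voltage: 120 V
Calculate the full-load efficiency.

ω = 2π × 1167/60 = 122.2 rad/s; P_out = τω = 39.1 × 122.2 = 4778 W
P_in = V·I·cosφ = 120 × 67 × 0.771 = 6199 W
η = P_out / P_in = 4778 / 6199 = 0.771 = 77.1%

77.1 %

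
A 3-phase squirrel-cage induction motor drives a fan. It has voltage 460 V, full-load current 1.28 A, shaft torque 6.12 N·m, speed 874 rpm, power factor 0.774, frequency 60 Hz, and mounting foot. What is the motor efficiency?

71.0 %

ω = 2π × 874/60 = 91.53 rad/s; P_out = τω = 6.12 × 91.53 = 560 W
P_in = √3·V_L·I_L·cosφ = 1.732 × 460 × 1.28 × 0.774 = 789 W
η = P_out / P_in = 560 / 789 = 0.710 = 71.0%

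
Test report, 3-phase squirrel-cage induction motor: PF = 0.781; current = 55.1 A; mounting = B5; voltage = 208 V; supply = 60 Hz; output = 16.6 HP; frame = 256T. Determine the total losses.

P_in = √3·V·I·cosφ = 1.732×208×55.1×0.781 = 15503 W
P_out = 16.6×746 = 12384 W
Losses = P_in − P_out = 15503 − 12384 = 3119 W

3120 W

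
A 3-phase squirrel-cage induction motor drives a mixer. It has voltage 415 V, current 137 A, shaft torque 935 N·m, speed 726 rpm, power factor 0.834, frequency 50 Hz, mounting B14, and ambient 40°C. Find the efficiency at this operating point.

ω = 2π × 726/60 = 76.03 rad/s; P_out = τω = 935 × 76.03 = 71088 W
P_in = √3·V_L·I_L·cosφ = 1.732 × 415 × 137 × 0.834 = 82126 W
η = P_out / P_in = 71088 / 82126 = 0.866 = 86.6%

86.6 %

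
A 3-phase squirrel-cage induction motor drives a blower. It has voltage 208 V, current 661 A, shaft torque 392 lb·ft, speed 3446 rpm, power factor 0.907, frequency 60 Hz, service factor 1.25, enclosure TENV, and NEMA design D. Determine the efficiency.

τ = 392 lb·ft × 1.356 = 531.6 N·m
ω = 2π × 3446/60 = 360.9 rad/s; P_out = τω = 531.6 × 360.9 = 191854 W
P_in = √3·V_L·I_L·cosφ = 1.732 × 208 × 661 × 0.907 = 215983 W
η = P_out / P_in = 191854 / 215983 = 0.888 = 88.8%

88.8 %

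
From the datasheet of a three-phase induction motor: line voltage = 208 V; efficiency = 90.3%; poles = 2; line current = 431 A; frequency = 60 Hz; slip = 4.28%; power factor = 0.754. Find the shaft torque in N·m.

293 N·m

P_in = √3·V·I·cosφ = 1.732 × 208 × 431 × 0.754 = 117074 W
P_out = η·P_in = 0.903 × 117074 = 105718 W
n_s = 120×60/2 = 3600 rpm; n = 3600×(1−0.0428) = 3446 rpm
ω = 2π×3446/60 = 360.9 rad/s
τ = P_out/ω = 105718/360.9 = 293 N·m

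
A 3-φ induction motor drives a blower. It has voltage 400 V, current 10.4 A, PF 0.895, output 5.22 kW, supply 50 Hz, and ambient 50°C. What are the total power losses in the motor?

P_in = √3·V·I·cosφ = 1.732×400×10.4×0.895 = 6449 W
P_out = 5220 W
Losses = P_in − P_out = 6449 − 5220 = 1229 W

1.23 kW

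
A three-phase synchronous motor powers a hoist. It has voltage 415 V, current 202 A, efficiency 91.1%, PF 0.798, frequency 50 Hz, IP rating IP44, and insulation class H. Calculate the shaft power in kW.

P_in = √3·V·I·cosφ = 1.732 × 415 × 202 × 0.798 = 115864 W
P_out = η·P_in = 0.911 × 115864 = 105552 W

106 kW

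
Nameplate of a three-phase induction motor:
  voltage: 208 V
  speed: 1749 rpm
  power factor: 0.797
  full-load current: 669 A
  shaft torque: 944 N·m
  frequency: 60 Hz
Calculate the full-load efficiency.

ω = 2π × 1749/60 = 183.2 rad/s; P_out = τω = 944 × 183.2 = 172941 W
P_in = √3·V_L·I_L·cosφ = 1.732 × 208 × 669 × 0.797 = 192086 W
η = P_out / P_in = 172941 / 192086 = 0.900 = 90.0%

90.0 %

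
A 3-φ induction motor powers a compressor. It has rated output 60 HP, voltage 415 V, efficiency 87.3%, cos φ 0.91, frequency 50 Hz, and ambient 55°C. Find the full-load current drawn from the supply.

78.4 A

P_out = 60 × 746 = 44760 W
P_in = P_out / η = 44760 / 0.873 = 51271 W
I_L = P_in / (√3·V_L·cosφ) = 51271 / (1.732 × 415 × 0.91) = 78.4 A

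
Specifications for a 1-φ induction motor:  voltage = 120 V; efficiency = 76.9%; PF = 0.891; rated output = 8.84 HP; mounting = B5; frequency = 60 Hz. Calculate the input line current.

80.2 A

P_out = 8.84 × 746 = 6595 W
P_in = P_out / η = 6595 / 0.769 = 8576 W
I = P_in / (V·cosφ) = 8576 / (120 × 0.891) = 80.2 A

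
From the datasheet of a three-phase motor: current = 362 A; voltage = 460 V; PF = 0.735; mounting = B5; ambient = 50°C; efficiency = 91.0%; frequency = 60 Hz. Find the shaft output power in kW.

193 kW

P_in = √3·V·I·cosφ = 1.732 × 460 × 362 × 0.735 = 211983 W
P_out = η·P_in = 0.91 × 211983 = 192905 W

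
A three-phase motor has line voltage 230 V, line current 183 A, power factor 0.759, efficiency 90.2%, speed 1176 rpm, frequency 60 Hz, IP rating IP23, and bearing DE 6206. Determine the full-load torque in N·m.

405 N·m

P_in = √3·V·I·cosφ = 1.732 × 230 × 183 × 0.759 = 55331 W
P_out = η·P_in = 0.902 × 55331 = 49909 W
n = 1176 rpm
ω = 2π×1176/60 = 123.2 rad/s
τ = P_out/ω = 49909/123.2 = 405 N·m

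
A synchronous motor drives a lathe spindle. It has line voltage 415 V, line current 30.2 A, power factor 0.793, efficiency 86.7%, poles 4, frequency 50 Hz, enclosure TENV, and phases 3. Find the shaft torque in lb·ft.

P_in = √3·V·I·cosφ = 1.732 × 415 × 30.2 × 0.793 = 17214 W
P_out = η·P_in = 0.867 × 17214 = 14925 W
n = n_s = 120×50/4 = 1500 rpm (synchronous)
ω = 2π×1500/60 = 157.1 rad/s
τ = P_out/ω = 14925/157.1 = 95 N·m
In lb·ft: 95/1.356 = 70.1 lb·ft

70.1 lb·ft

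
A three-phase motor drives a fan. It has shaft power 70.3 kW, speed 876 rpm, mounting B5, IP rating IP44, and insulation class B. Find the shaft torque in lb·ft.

565 lb·ft

ω = 2π × 876/60 = 91.73 rad/s
τ = P/ω = 70300/91.73 = 766.4 N·m
In lb·ft: 766.4/1.356 = 565 lb·ft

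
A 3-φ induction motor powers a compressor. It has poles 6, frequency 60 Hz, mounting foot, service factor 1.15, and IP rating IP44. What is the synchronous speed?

1200 rpm

n_s = 120f/p = 120×60/6 = 1200 rpm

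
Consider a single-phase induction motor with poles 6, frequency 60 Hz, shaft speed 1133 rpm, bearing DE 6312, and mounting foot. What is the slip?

n_s = 120f/p = 120×60/6 = 1200 rpm
s = (n_s − n)/n_s = (1200 − 1133)/1200 = 0.0558

5.58 %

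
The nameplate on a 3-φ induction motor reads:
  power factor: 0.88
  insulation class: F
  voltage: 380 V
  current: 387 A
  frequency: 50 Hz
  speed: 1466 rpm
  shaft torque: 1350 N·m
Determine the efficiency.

ω = 2π × 1466/60 = 153.5 rad/s; P_out = τω = 1350 × 153.5 = 207225 W
P_in = √3·V_L·I_L·cosφ = 1.732 × 380 × 387 × 0.88 = 224143 W
η = P_out / P_in = 207225 / 224143 = 0.925 = 92.5%

92.5 %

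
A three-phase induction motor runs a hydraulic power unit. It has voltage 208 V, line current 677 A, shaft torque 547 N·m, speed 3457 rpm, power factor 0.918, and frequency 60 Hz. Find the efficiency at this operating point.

ω = 2π × 3457/60 = 362 rad/s; P_out = τω = 547 × 362 = 198014 W
P_in = √3·V_L·I_L·cosφ = 1.732 × 208 × 677 × 0.918 = 223894 W
η = P_out / P_in = 198014 / 223894 = 0.884 = 88.4%

88.4 %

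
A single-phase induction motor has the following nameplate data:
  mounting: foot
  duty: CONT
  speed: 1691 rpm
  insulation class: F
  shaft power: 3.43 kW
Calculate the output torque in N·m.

ω = 2π × 1691/60 = 177.1 rad/s
τ = P/ω = 3430/177.1 = 19.4 N·m

19.4 N·m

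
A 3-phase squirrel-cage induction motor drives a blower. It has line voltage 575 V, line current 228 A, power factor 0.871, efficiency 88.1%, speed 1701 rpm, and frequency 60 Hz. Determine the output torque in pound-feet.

P_in = √3·V·I·cosφ = 1.732 × 575 × 228 × 0.871 = 197774 W
P_out = η·P_in = 0.881 × 197774 = 174239 W
n = 1701 rpm
ω = 2π×1701/60 = 178.1 rad/s
τ = P_out/ω = 174239/178.1 = 978.3 N·m
In lb·ft: 978.3/1.356 = 721 lb·ft

721 lb·ft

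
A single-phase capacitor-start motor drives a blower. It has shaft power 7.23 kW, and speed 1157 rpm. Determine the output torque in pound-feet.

44 lb·ft

ω = 2π × 1157/60 = 121.2 rad/s
τ = P/ω = 7230/121.2 = 59.65 N·m
In lb·ft: 59.65/1.356 = 44 lb·ft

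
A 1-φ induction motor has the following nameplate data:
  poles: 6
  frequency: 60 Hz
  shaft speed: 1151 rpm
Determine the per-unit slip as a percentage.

4.1 %

n_s = 120f/p = 120×60/6 = 1200 rpm
s = (n_s − n)/n_s = (1200 − 1151)/1200 = 0.0408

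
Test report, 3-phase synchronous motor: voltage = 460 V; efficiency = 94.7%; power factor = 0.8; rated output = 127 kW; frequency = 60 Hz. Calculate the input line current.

210 A

P_out = 127 kW = 127000 W
P_in = P_out / η = 127000 / 0.947 = 134108 W
I_L = P_in / (√3·V_L·cosφ) = 134108 / (1.732 × 460 × 0.8) = 210 A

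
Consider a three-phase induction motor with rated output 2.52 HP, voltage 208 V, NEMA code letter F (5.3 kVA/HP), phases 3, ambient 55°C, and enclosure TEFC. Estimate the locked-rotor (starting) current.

S_LR = 5.3 × 2.52 = 13.356 kVA
I_LR = S_LR/(√3·V_L) = 13356/(1.732×208) = 37.1 A

37.1 A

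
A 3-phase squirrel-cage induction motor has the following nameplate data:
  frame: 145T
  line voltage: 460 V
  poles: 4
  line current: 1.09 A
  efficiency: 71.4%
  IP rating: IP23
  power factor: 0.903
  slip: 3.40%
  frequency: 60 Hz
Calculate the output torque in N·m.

3.08 N·m

P_in = √3·V·I·cosφ = 1.732 × 460 × 1.09 × 0.903 = 784 W
P_out = η·P_in = 0.714 × 784 = 560 W
n_s = 120×60/4 = 1800 rpm; n = 1800×(1−0.034) = 1739 rpm
ω = 2π×1739/60 = 182.1 rad/s
τ = P_out/ω = 560/182.1 = 3.08 N·m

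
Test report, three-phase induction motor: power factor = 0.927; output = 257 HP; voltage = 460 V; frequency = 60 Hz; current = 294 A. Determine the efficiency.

88.3 %

P_out = 257 × 746 = 191722 W
P_in = √3·V_L·I_L·cosφ = 1.732 × 460 × 294 × 0.927 = 217136 W
η = P_out / P_in = 191722 / 217136 = 0.883 = 88.3%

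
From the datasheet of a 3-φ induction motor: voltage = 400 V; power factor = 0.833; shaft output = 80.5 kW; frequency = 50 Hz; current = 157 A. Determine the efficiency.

P_out = 80.5 kW = 80500 W
P_in = √3·V_L·I_L·cosφ = 1.732 × 400 × 157 × 0.833 = 90605 W
η = P_out / P_in = 80500 / 90605 = 0.888 = 88.8%

88.8 %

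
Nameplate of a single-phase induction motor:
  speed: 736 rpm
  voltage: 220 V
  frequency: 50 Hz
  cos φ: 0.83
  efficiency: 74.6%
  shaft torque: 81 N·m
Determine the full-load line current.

ω = 2π×736/60 = 77.07 rad/s; P_out = τω = 81 × 77.07 = 6243 W
P_in = P_out / η = 6243 / 0.746 = 8369 W
I = P_in / (V·cosφ) = 8369 / (220 × 0.83) = 45.8 A

45.8 A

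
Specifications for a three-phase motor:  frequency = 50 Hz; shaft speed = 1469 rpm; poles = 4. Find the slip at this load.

2.1 %

n_s = 120f/p = 120×50/4 = 1500 rpm
s = (n_s − n)/n_s = (1500 − 1469)/1500 = 0.0207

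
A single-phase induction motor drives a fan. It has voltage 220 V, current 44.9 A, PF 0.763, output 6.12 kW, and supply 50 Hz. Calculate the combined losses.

1.42 kW

P_in = V·I·cosφ = 220×44.9×0.763 = 7537 W
P_out = 6120 W
Losses = P_in − P_out = 7537 − 6120 = 1417 W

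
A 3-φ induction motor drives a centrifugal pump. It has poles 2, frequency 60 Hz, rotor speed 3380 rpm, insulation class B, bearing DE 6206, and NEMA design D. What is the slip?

n_s = 120f/p = 120×60/2 = 3600 rpm
s = (n_s − n)/n_s = (3600 − 3380)/3600 = 0.0611

6.1 %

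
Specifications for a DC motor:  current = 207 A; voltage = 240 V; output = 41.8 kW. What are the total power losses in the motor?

7880 W

P_in = V·I = 240×207 = 49680 W
P_out = 41800 W
Losses = P_in − P_out = 49680 − 41800 = 7880 W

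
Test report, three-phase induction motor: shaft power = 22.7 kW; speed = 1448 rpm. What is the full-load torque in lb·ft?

ω = 2π × 1448/60 = 151.6 rad/s
τ = P/ω = 22700/151.6 = 149.7 N·m
In lb·ft: 149.7/1.356 = 110 lb·ft

110 lb·ft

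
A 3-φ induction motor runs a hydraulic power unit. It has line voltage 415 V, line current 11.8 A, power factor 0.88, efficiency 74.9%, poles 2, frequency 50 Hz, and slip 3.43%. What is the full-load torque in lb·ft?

P_in = √3·V·I·cosφ = 1.732 × 415 × 11.8 × 0.88 = 7464 W
P_out = η·P_in = 0.749 × 7464 = 5591 W
n_s = 120×50/2 = 3000 rpm; n = 3000×(1−0.0343) = 2897 rpm
ω = 2π×2897/60 = 303.4 rad/s
τ = P_out/ω = 5591/303.4 = 18.43 N·m
In lb·ft: 18.43/1.356 = 13.6 lb·ft

13.6 lb·ft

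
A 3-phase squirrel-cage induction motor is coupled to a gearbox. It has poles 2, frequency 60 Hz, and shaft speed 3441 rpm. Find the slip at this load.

n_s = 120f/p = 120×60/2 = 3600 rpm
s = (n_s − n)/n_s = (3600 − 3441)/3600 = 0.0442

4.42 %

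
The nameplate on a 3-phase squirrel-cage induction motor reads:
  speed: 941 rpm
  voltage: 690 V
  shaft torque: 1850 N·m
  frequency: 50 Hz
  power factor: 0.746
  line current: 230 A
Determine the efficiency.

88.9 %

ω = 2π × 941/60 = 98.54 rad/s; P_out = τω = 1850 × 98.54 = 182299 W
P_in = √3·V_L·I_L·cosφ = 1.732 × 690 × 230 × 0.746 = 205052 W
η = P_out / P_in = 182299 / 205052 = 0.889 = 88.9%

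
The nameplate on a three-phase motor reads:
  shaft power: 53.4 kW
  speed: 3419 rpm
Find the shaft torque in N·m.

ω = 2π × 3419/60 = 358 rad/s
τ = P/ω = 53400/358 = 149 N·m

149 N·m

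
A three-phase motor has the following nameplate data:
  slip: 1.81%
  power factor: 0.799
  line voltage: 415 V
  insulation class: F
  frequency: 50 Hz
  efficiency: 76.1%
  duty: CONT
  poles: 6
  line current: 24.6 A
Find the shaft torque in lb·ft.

77.1 lb·ft

P_in = √3·V·I·cosφ = 1.732 × 415 × 24.6 × 0.799 = 14128 W
P_out = η·P_in = 0.761 × 14128 = 10751 W
n_s = 120×50/6 = 1000 rpm; n = 1000×(1−0.0181) = 982 rpm
ω = 2π×982/60 = 102.8 rad/s
τ = P_out/ω = 10751/102.8 = 104.6 N·m
In lb·ft: 104.6/1.356 = 77.1 lb·ft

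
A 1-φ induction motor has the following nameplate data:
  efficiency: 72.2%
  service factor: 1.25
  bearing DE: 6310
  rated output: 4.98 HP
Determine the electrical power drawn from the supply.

P_out = 4.98 × 746 = 3715 W
P_in = P_out/η = 3715/0.722 = 5145 W = 5.15 kW

5.15 kW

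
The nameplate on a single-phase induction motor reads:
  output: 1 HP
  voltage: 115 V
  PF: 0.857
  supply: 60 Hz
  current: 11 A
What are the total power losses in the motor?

338 W

P_in = V·I·cosφ = 115×11×0.857 = 1084 W
P_out = 1×746 = 746 W
Losses = P_in − P_out = 1084 − 746 = 338 W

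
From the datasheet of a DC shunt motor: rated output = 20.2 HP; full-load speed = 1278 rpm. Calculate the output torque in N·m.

P_out = 20.2 × 746 = 15069 W
ω = 2π × 1278/60 = 133.8 rad/s
τ = P_out/ω = 15069/133.8 = 113 N·m

113 N·m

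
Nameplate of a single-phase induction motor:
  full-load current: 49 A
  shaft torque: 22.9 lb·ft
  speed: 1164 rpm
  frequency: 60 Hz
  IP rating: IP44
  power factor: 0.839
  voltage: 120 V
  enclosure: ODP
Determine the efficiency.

τ = 22.9 lb·ft × 1.356 = 31.05 N·m
ω = 2π × 1164/60 = 121.9 rad/s; P_out = τω = 31.05 × 121.9 = 3785 W
P_in = V·I·cosφ = 120 × 49 × 0.839 = 4933 W
η = P_out / P_in = 3785 / 4933 = 0.767 = 76.7%

76.7 %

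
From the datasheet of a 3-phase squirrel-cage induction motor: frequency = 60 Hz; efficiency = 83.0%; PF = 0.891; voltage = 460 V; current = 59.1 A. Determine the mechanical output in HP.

P_in = √3·V·I·cosφ = 1.732 × 460 × 59.1 × 0.891 = 41954 W
P_out = η·P_in = 0.83 × 41954 = 34822 W
= 34822/746 = 46.7 HP

46.7 HP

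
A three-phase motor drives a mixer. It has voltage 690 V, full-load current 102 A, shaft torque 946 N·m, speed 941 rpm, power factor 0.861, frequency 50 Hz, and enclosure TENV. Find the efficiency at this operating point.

ω = 2π × 941/60 = 98.54 rad/s; P_out = τω = 946 × 98.54 = 93219 W
P_in = √3·V_L·I_L·cosφ = 1.732 × 690 × 102 × 0.861 = 104954 W
η = P_out / P_in = 93219 / 104954 = 0.888 = 88.8%

88.8 %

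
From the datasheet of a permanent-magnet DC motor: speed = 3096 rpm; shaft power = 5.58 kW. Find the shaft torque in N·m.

ω = 2π × 3096/60 = 324.2 rad/s
τ = P/ω = 5580/324.2 = 17.2 N·m

17.2 N·m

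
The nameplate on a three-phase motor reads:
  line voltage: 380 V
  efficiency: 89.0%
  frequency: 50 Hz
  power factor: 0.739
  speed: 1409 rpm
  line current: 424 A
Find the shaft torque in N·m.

1240 N·m

P_in = √3·V·I·cosφ = 1.732 × 380 × 424 × 0.739 = 206225 W
P_out = η·P_in = 0.89 × 206225 = 183540 W
n = 1409 rpm
ω = 2π×1409/60 = 147.6 rad/s
τ = P_out/ω = 183540/147.6 = 1240 N·m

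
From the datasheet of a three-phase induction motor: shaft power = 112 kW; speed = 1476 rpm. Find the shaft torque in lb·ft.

534 lb·ft

ω = 2π × 1476/60 = 154.6 rad/s
τ = P/ω = 112000/154.6 = 724.5 N·m
In lb·ft: 724.5/1.356 = 534 lb·ft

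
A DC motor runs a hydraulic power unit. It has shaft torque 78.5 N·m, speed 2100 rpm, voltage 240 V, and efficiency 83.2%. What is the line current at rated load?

ω = 2π×2100/60 = 219.9 rad/s; P_out = τω = 78.5 × 219.9 = 17262 W
P_in = P_out / η = 17262 / 0.832 = 20748 W
I = P_in / V = 20748 / 240 = 86.5 A

86.5 A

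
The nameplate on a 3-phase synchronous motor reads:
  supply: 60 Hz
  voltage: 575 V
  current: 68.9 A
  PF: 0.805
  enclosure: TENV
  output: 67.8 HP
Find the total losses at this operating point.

P_in = √3·V·I·cosφ = 1.732×575×68.9×0.805 = 55237 W
P_out = 67.8×746 = 50579 W
Losses = P_in − P_out = 55237 − 50579 = 4658 W

4660 W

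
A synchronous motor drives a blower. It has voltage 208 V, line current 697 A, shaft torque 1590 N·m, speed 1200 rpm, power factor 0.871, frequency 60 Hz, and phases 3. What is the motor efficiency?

91.4 %

ω = 2π × 1200/60 = 125.7 rad/s; P_out = τω = 1590 × 125.7 = 199863 W
P_in = √3·V_L·I_L·cosφ = 1.732 × 208 × 697 × 0.871 = 218707 W
η = P_out / P_in = 199863 / 218707 = 0.914 = 91.4%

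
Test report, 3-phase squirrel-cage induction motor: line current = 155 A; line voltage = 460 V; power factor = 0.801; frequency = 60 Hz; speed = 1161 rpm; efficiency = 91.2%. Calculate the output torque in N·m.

742 N·m

P_in = √3·V·I·cosφ = 1.732 × 460 × 155 × 0.801 = 98917 W
P_out = η·P_in = 0.912 × 98917 = 90212 W
n = 1161 rpm
ω = 2π×1161/60 = 121.6 rad/s
τ = P_out/ω = 90212/121.6 = 742 N·m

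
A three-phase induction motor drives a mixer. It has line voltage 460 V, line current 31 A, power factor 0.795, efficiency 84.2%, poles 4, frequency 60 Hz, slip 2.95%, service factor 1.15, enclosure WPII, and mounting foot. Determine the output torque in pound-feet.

66.7 lb·ft

P_in = √3·V·I·cosφ = 1.732 × 460 × 31 × 0.795 = 19635 W
P_out = η·P_in = 0.842 × 19635 = 16533 W
n_s = 120×60/4 = 1800 rpm; n = 1800×(1−0.0295) = 1747 rpm
ω = 2π×1747/60 = 182.9 rad/s
τ = P_out/ω = 16533/182.9 = 90.39 N·m
In lb·ft: 90.39/1.356 = 66.7 lb·ft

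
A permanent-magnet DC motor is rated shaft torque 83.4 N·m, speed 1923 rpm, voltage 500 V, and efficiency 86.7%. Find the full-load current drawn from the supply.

ω = 2π×1923/60 = 201.4 rad/s; P_out = τω = 83.4 × 201.4 = 16797 W
P_in = P_out / η = 16797 / 0.867 = 19374 W
I = P_in / V = 19374 / 500 = 38.7 A

38.7 A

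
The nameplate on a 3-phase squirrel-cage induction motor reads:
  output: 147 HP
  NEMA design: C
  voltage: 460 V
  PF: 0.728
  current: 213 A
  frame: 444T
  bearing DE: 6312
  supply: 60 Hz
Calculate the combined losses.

P_in = √3·V·I·cosφ = 1.732×460×213×0.728 = 123543 W
P_out = 147×746 = 109662 W
Losses = P_in − P_out = 123543 − 109662 = 13881 W

13900 W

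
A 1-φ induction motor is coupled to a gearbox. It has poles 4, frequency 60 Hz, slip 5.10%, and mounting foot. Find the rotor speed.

1708 rpm

n_s = 120f/p = 120×60/4 = 1800 rpm
n = n_s(1 − s) = 1800 × (1 − 0.051) = 1708 rpm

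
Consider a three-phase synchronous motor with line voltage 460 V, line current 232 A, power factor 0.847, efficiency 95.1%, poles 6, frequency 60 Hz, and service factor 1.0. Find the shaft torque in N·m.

1180 N·m

P_in = √3·V·I·cosφ = 1.732 × 460 × 232 × 0.847 = 156559 W
P_out = η·P_in = 0.951 × 156559 = 148888 W
n = n_s = 120×60/6 = 1200 rpm (synchronous)
ω = 2π×1200/60 = 125.7 rad/s
τ = P_out/ω = 148888/125.7 = 1180 N·m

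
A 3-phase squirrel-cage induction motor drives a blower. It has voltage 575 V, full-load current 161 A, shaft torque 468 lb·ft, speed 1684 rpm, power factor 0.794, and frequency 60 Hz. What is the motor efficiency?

τ = 468 lb·ft × 1.356 = 634.6 N·m
ω = 2π × 1684/60 = 176.3 rad/s; P_out = τω = 634.6 × 176.3 = 111880 W
P_in = √3·V_L·I_L·cosφ = 1.732 × 575 × 161 × 0.794 = 127310 W
η = P_out / P_in = 111880 / 127310 = 0.879 = 87.9%

87.9 %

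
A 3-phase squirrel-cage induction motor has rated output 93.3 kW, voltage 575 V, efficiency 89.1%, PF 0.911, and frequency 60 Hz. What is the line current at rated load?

115 A

P_out = 93.3 kW = 93300 W
P_in = P_out / η = 93300 / 0.891 = 104714 W
I_L = P_in / (√3·V_L·cosφ) = 104714 / (1.732 × 575 × 0.911) = 115 A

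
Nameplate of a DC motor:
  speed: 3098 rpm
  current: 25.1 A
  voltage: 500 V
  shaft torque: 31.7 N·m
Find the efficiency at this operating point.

81.9 %

ω = 2π × 3098/60 = 324.4 rad/s; P_out = τω = 31.7 × 324.4 = 10283 W
P_in = V·I = 500 × 25.1 = 12550 W
η = P_out / P_in = 10283 / 12550 = 0.819 = 81.9%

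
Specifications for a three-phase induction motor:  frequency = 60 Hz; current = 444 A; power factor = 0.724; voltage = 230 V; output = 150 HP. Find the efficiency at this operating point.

87.4 %

P_out = 150 × 746 = 111900 W
P_in = √3·V_L·I_L·cosφ = 1.732 × 230 × 444 × 0.724 = 128055 W
η = P_out / P_in = 111900 / 128055 = 0.874 = 87.4%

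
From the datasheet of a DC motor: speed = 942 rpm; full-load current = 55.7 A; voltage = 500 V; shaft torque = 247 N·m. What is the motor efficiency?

ω = 2π × 942/60 = 98.65 rad/s; P_out = τω = 247 × 98.65 = 24367 W
P_in = V·I = 500 × 55.7 = 27850 W
η = P_out / P_in = 24367 / 27850 = 0.875 = 87.5%

87.5 %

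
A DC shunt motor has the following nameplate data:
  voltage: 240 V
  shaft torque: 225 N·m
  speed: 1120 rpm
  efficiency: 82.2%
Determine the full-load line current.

ω = 2π×1120/60 = 117.3 rad/s; P_out = τω = 225 × 117.3 = 26393 W
P_in = P_out / η = 26393 / 0.822 = 32108 W
I = P_in / V = 32108 / 240 = 134 A

134 A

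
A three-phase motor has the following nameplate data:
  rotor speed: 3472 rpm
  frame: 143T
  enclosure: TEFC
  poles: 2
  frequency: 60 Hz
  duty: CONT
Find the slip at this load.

n_s = 120f/p = 120×60/2 = 3600 rpm
s = (n_s − n)/n_s = (3600 − 3472)/3600 = 0.0356

3.56 %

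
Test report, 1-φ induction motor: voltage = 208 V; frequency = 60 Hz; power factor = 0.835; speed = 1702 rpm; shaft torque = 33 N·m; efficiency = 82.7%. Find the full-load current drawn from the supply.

ω = 2π×1702/60 = 178.2 rad/s; P_out = τω = 33 × 178.2 = 5881 W
P_in = P_out / η = 5881 / 0.827 = 7111 W
I = P_in / (V·cosφ) = 7111 / (208 × 0.835) = 40.9 A

40.9 A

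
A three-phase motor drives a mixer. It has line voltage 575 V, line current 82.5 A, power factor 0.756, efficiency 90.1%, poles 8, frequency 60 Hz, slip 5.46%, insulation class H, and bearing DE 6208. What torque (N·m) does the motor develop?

628 N·m

P_in = √3·V·I·cosφ = 1.732 × 575 × 82.5 × 0.756 = 62114 W
P_out = η·P_in = 0.901 × 62114 = 55965 W
n_s = 120×60/8 = 900 rpm; n = 900×(1−0.0546) = 851 rpm
ω = 2π×851/60 = 89.12 rad/s
τ = P_out/ω = 55965/89.12 = 628 N·m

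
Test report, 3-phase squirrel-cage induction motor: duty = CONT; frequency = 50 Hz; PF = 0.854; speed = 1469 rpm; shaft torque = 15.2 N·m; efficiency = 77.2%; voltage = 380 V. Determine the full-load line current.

5.39 A

ω = 2π×1469/60 = 153.8 rad/s; P_out = τω = 15.2 × 153.8 = 2338 W
P_in = P_out / η = 2338 / 0.772 = 3028 W
I_L = P_in / (√3·V_L·cosφ) = 3028 / (1.732 × 380 × 0.854) = 5.39 A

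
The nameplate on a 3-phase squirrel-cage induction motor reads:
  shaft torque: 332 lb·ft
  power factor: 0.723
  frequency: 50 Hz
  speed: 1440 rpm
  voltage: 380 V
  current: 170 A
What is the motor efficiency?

83.9 %

τ = 332 lb·ft × 1.356 = 450.2 N·m
ω = 2π × 1440/60 = 150.8 rad/s; P_out = τω = 450.2 × 150.8 = 67890 W
P_in = √3·V_L·I_L·cosφ = 1.732 × 380 × 170 × 0.723 = 80894 W
η = P_out / P_in = 67890 / 80894 = 0.839 = 83.9%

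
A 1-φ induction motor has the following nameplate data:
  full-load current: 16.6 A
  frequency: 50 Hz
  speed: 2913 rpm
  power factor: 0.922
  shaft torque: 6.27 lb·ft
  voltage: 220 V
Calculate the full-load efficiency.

τ = 6.27 lb·ft × 1.356 = 8.502 N·m
ω = 2π × 2913/60 = 305 rad/s; P_out = τω = 8.502 × 305 = 2593 W
P_in = V·I·cosφ = 220 × 16.6 × 0.922 = 3367 W
η = P_out / P_in = 2593 / 3367 = 0.770 = 77.0%

77.0 %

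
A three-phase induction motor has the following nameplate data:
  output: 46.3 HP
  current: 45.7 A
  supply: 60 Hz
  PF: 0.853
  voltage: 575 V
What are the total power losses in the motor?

P_in = √3·V·I·cosφ = 1.732×575×45.7×0.853 = 38822 W
P_out = 46.3×746 = 34540 W
Losses = P_in − P_out = 38822 − 34540 = 4282 W

4.28 kW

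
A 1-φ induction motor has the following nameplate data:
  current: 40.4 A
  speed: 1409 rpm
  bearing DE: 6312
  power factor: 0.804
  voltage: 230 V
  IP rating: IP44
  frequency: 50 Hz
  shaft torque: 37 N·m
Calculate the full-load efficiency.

73.1 %

ω = 2π × 1409/60 = 147.6 rad/s; P_out = τω = 37 × 147.6 = 5461 W
P_in = V·I·cosφ = 230 × 40.4 × 0.804 = 7471 W
η = P_out / P_in = 5461 / 7471 = 0.731 = 73.1%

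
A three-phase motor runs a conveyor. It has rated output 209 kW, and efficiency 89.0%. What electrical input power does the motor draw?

235 kW

P_out = 209000 W
P_in = P_out/η = 209000/0.89 = 234831 W = 235 kW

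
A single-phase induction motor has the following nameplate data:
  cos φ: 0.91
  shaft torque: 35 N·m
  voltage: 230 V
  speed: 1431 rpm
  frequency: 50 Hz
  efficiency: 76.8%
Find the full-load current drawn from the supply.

ω = 2π×1431/60 = 149.9 rad/s; P_out = τω = 35 × 149.9 = 5247 W
P_in = P_out / η = 5247 / 0.768 = 6832 W
I = P_in / (V·cosφ) = 6832 / (230 × 0.91) = 32.6 A

32.6 A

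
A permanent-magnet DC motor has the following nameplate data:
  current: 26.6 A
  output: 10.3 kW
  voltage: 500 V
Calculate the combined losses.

P_in = V·I = 500×26.6 = 13300 W
P_out = 10300 W
Losses = P_in − P_out = 13300 − 10300 = 3000 W

3 kW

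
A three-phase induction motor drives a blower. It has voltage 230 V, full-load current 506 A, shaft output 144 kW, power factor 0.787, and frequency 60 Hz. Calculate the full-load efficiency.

P_out = 144 kW = 144000 W
P_in = √3·V_L·I_L·cosφ = 1.732 × 230 × 506 × 0.787 = 158636 W
η = P_out / P_in = 144000 / 158636 = 0.908 = 90.8%

90.8 %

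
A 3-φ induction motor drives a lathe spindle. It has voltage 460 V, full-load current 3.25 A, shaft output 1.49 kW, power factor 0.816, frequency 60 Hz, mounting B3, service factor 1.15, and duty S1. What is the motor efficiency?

P_out = 1.49 kW = 1490 W
P_in = √3·V_L·I_L·cosφ = 1.732 × 460 × 3.25 × 0.816 = 2113 W
η = P_out / P_in = 1490 / 2113 = 0.705 = 70.5%

70.5 %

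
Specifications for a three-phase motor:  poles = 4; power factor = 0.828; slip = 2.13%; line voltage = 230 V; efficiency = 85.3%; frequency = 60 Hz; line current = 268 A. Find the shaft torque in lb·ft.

P_in = √3·V·I·cosφ = 1.732 × 230 × 268 × 0.828 = 88398 W
P_out = η·P_in = 0.853 × 88398 = 75403 W
n_s = 120×60/4 = 1800 rpm; n = 1800×(1−0.0213) = 1762 rpm
ω = 2π×1762/60 = 184.5 rad/s
τ = P_out/ω = 75403/184.5 = 408.7 N·m
In lb·ft: 408.7/1.356 = 301 lb·ft

301 lb·ft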